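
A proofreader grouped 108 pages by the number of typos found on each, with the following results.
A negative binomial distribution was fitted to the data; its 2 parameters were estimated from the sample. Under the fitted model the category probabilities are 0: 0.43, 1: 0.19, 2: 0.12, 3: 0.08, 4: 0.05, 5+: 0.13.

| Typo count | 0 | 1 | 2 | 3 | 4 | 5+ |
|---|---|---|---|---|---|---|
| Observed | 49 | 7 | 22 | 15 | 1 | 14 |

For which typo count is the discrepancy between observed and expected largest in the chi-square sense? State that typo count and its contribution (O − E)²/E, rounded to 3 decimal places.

1, 8.908

Expected counts E_i = n·p_i: 108×0.43 = 46.44, 108×0.19 = 20.52, 108×0.12 = 12.96, 108×0.08 = 8.64, 108×0.05 = 5.4, 108×0.13 = 14.04.
χ² = (49−46.44)²/46.44 + (7−20.52)²/20.52 + (22−12.96)²/12.96 + (15−8.64)²/8.64 + (1−5.4)²/5.4 + (14−14.04)²/14.04
   = 0.1411 + 8.9079 + 6.3057 + 4.6817 + 3.5852 + 0.0001
The largest term is for 1: 8.908.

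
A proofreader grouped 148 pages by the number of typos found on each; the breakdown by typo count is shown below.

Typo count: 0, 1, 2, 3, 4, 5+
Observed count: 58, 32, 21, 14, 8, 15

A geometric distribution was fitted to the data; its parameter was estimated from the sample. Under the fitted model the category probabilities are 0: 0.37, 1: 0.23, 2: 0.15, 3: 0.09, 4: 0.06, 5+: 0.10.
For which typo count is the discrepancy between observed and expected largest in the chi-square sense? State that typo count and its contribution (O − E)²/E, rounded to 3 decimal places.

0, 0.192

Expected counts E_i = n·p_i: 148×0.37 = 54.76, 148×0.23 = 34.04, 148×0.15 = 22.2, 148×0.09 = 13.32, 148×0.06 = 8.88, 148×0.10 = 14.8.
0: (58 − 54.76)²/54.76 = 10.4976/54.76 = 0.1917
1: (32 − 34.04)²/34.04 = 4.1616/34.04 = 0.1223
2: (21 − 22.2)²/22.2 = 1.44/22.2 = 0.0649
3: (14 − 13.32)²/13.32 = 0.4624/13.32 = 0.0347
4: (8 − 8.88)²/8.88 = 0.7744/8.88 = 0.0872
5+: (15 − 14.8)²/14.8 = 0.04/14.8 = 0.0027
The largest term is for 0: 0.192.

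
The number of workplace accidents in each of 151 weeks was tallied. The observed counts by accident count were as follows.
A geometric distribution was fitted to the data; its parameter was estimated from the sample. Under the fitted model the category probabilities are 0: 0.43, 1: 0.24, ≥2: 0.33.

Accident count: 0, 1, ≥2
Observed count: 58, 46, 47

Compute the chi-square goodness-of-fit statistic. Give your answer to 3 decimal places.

Expected counts E_i = n·p_i: 151×0.43 = 64.93, 151×0.24 = 36.24, 151×0.33 = 49.83.
cat         O        E   (O−E)²/E
0          58    64.93     0.7396
1          46    36.24     2.6285
≥2         47    49.83     0.1607
Sum = 3.529

3.529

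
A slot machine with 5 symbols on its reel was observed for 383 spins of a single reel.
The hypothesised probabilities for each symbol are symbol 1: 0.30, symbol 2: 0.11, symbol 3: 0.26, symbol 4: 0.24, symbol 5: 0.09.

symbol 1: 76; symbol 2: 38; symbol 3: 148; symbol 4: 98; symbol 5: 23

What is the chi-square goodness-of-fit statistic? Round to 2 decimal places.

Expected counts E_i = n·p_i: 383×0.30 = 114.9, 383×0.11 = 42.13, 383×0.26 = 99.58, 383×0.24 = 91.92, 383×0.09 = 34.47.
symbol 1: (76 − 114.9)²/114.9 = 1513.21/114.9 = 13.170
symbol 2: (38 − 42.13)²/42.13 = 17.0569/42.13 = 0.405
symbol 3: (148 − 99.58)²/99.58 = 2344.4964/99.58 = 23.544
symbol 4: (98 − 91.92)²/91.92 = 36.9664/91.92 = 0.402
symbol 5: (23 − 34.47)²/34.47 = 131.5609/34.47 = 3.817
Sum = 41.34

41.34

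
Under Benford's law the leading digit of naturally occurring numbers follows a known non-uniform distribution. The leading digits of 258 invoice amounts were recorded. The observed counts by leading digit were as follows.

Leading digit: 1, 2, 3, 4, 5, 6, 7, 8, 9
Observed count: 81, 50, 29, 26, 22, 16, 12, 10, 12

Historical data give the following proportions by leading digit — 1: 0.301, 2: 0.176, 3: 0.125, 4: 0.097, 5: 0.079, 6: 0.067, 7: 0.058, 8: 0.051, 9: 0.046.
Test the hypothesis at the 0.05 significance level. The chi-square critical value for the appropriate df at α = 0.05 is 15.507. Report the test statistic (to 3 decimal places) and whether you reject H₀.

2.544; do not reject

Expected counts E_i = n·p_i: 258×0.301 = 77.658, 258×0.176 = 45.408, 258×0.125 = 32.25, 258×0.097 = 25.026, 258×0.079 = 20.382, 258×0.067 = 17.286, 258×0.058 = 14.964, 258×0.051 = 13.158, 258×0.046 = 11.868.
1: (81 − 77.658)²/77.658 = 11.168964/77.658 = 0.1438
2: (50 − 45.408)²/45.408 = 21.086464/45.408 = 0.4644
3: (29 − 32.25)²/32.25 = 10.5625/32.25 = 0.3275
4: (26 − 25.026)²/25.026 = 0.948676/25.026 = 0.0379
5: (22 − 20.382)²/20.382 = 2.617924/20.382 = 0.1284
6: (16 − 17.286)²/17.286 = 1.653796/17.286 = 0.0957
7: (12 − 14.964)²/14.964 = 8.785296/14.964 = 0.5871
8: (10 − 13.158)²/13.158 = 9.972964/13.158 = 0.7579
9: (12 − 11.868)²/11.868 = 0.017424/11.868 = 0.0015
Sum = 2.544
df = 8. Since 2.544 < 15.507, we do not reject H₀.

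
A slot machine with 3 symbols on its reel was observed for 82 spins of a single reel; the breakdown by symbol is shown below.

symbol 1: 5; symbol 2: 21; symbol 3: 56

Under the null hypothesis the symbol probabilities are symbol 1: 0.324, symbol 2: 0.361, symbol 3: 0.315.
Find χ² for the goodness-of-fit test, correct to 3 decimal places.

Expected counts E_i = n·p_i: 82×0.324 = 26.568, 82×0.361 = 29.602, 82×0.315 = 25.83.
cat           O        E   (O−E)²/E
symbol 1      5   26.568    17.5090
symbol 2     21   29.602     2.4996
symbol 3     56    25.83    35.2392
Sum = 55.248

55.248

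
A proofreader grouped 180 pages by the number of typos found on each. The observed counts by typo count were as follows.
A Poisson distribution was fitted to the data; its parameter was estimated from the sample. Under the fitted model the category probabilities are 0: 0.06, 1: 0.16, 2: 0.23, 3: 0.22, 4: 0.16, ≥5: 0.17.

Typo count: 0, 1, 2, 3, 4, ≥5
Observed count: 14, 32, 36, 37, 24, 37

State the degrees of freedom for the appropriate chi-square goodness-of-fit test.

4

There are k = 6 categories and 1 parameter estimated from the data, so df = 6 − 1 − 1 = 4.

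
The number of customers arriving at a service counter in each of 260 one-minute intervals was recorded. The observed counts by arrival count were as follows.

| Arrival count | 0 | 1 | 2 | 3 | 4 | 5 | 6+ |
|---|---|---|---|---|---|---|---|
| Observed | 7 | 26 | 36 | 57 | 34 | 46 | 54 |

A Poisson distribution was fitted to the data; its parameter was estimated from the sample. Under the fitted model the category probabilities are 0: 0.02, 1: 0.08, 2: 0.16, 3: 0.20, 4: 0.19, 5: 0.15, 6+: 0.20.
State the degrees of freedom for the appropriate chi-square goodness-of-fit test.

5

There are k = 7 categories and 1 parameter estimated from the data, so df = 7 − 1 − 1 = 5.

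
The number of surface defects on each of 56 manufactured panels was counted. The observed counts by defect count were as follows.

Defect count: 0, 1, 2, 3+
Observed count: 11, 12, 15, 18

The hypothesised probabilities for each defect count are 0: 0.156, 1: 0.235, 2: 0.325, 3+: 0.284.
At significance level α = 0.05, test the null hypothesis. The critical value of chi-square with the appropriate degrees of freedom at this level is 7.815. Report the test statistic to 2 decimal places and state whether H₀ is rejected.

Expected counts E_i = n·p_i: 56×0.156 = 8.736, 56×0.235 = 13.16, 56×0.325 = 18.2, 56×0.284 = 15.904.
0: (11 − 8.736)²/8.736 = 5.125696/8.736 = 0.587
1: (12 − 13.16)²/13.16 = 1.3456/13.16 = 0.102
2: (15 − 18.2)²/18.2 = 10.24/18.2 = 0.563
3+: (18 − 15.904)²/15.904 = 4.393216/15.904 = 0.276
Sum = 1.53
df = 3. Since 1.53 < 7.815, we do not reject H₀.

1.53; do not reject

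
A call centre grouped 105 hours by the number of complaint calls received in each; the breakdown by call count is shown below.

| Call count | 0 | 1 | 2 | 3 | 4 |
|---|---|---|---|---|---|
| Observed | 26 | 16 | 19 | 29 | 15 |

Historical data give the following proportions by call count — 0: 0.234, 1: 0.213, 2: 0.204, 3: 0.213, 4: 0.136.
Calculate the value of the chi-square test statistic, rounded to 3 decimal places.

Expected counts E_i = n·p_i: 105×0.234 = 24.57, 105×0.213 = 22.365, 105×0.204 = 21.42, 105×0.213 = 22.365, 105×0.136 = 14.28.
cat         O        E   (O−E)²/E
0          26    24.57     0.0832
1          16   22.365     1.8115
2          19    21.42     0.2734
3          29   22.365     1.9684
4          15    14.28     0.0363
Sum = 4.173

4.173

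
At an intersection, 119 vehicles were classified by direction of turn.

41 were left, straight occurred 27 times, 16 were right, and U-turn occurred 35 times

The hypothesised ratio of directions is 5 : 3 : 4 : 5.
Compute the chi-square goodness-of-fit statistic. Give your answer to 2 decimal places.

Ratio total = 17. Expected counts: 119×5/17 = 35, 119×3/17 = 21, 119×4/17 = 28, 119×5/17 = 35.
left: (41 − 35)²/35 = 36/35 = 1.029
straight: (27 − 21)²/21 = 36/21 = 1.714
right: (16 − 28)²/28 = 144/28 = 5.143
U-turn: (35 − 35)²/35 = 0/35 = 0.000
Sum = 7.89

7.89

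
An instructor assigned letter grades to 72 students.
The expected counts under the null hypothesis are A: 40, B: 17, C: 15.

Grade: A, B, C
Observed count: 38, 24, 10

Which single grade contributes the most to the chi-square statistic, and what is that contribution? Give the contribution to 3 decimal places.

A: (38 − 40)²/40 = 4/40 = 0.1000
B: (24 − 17)²/17 = 49/17 = 2.8824
C: (10 − 15)²/15 = 25/15 = 1.6667
The largest term is for B: 2.882.

B, 2.882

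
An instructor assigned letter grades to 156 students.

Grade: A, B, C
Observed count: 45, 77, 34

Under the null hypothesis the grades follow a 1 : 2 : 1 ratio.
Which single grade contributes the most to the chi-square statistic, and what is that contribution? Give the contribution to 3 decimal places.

Ratio total = 4. Expected counts: 156×1/4 = 39, 156×2/4 = 78, 156×1/4 = 39.
A: (45 − 39)²/39 = 36/39 = 0.9231
B: (77 − 78)²/78 = 1/78 = 0.0128
C: (34 − 39)²/39 = 25/39 = 0.6410
The largest term is for A: 0.923.

A, 0.923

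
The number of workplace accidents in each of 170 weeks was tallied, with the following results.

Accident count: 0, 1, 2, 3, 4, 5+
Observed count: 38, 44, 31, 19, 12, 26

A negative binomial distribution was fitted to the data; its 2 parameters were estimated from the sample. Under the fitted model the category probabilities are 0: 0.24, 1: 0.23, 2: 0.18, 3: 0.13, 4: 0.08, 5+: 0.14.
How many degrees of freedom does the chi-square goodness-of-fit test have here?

3

There are k = 6 categories and 2 parameters estimated from the data, so df = 6 − 1 − 2 = 3.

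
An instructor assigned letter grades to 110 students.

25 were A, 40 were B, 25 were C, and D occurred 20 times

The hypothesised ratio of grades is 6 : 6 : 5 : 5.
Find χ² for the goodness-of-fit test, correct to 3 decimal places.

5.167

Ratio total = 22. Expected counts: 110×6/22 = 30, 110×6/22 = 30, 110×5/22 = 25, 110×5/22 = 25.
χ² = (25−30)²/30 + (40−30)²/30 + (25−25)²/25 + (20−25)²/25
   = 0.8333 + 3.3333 + 0.0000 + 1.0000
Sum = 5.167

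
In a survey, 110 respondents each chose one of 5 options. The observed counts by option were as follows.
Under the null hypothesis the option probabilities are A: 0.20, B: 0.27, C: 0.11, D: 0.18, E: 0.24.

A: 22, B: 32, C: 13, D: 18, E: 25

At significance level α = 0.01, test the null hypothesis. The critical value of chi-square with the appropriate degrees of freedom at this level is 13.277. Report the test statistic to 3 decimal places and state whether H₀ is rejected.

Expected counts E_i = n·p_i: 110×0.20 = 22, 110×0.27 = 29.7, 110×0.11 = 12.1, 110×0.18 = 19.8, 110×0.24 = 26.4.
A: (22 − 22)²/22 = 0/22 = 0.0000
B: (32 − 29.7)²/29.7 = 5.29/29.7 = 0.1781
C: (13 − 12.1)²/12.1 = 0.81/12.1 = 0.0669
D: (18 − 19.8)²/19.8 = 3.24/19.8 = 0.1636
E: (25 − 26.4)²/26.4 = 1.96/26.4 = 0.0742
Sum = 0.483
df = 4. Since 0.483 < 13.277, we do not reject H₀.

0.483; do not reject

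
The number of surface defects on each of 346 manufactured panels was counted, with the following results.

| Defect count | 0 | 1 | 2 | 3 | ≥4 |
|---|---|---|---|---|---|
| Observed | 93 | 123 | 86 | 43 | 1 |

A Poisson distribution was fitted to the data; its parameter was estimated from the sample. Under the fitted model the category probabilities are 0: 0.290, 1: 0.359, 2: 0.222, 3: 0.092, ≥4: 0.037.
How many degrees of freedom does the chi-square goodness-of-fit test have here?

3

There are k = 5 categories and 1 parameter estimated from the data, so df = 5 − 1 − 1 = 3.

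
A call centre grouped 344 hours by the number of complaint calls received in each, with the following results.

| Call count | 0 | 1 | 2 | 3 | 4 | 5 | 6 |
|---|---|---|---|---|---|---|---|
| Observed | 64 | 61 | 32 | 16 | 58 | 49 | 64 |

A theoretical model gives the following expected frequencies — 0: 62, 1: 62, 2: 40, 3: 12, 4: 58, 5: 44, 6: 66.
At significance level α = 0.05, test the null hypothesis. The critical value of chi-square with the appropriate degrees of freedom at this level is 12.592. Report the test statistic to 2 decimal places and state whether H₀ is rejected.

3.64; do not reject

cat         O        E   (O−E)²/E
0          64       62      0.065
1          61       62      0.016
2          32       40      1.600
3          16       12      1.333
4          58       58      0.000
5          49       44      0.568
6          64       66      0.061
Sum = 3.64
df = 6. Since 3.64 < 12.592, we do not reject H₀.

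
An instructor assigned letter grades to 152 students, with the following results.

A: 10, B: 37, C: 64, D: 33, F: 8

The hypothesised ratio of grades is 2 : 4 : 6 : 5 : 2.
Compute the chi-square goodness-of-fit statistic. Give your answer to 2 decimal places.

Ratio total = 19. Expected counts: 152×2/19 = 16, 152×4/19 = 32, 152×6/19 = 48, 152×5/19 = 40, 152×2/19 = 16.
χ² = (10−16)²/16 + (37−32)²/32 + (64−48)²/48 + (33−40)²/40 + (8−16)²/16
   = 2.250 + 0.781 + 5.333 + 1.225 + 4.000
Sum = 13.59

13.59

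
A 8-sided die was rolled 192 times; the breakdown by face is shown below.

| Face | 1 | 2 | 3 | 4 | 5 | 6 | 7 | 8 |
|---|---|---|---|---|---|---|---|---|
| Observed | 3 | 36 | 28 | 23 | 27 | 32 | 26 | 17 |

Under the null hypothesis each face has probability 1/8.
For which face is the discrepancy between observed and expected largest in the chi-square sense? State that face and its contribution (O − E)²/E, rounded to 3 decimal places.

Expected count for each of the 8 categories: 192/8 = 24.
1: (3 − 24)²/24 = 441/24 = 18.3750
2: (36 − 24)²/24 = 144/24 = 6.0000
3: (28 − 24)²/24 = 16/24 = 0.6667
4: (23 − 24)²/24 = 1/24 = 0.0417
5: (27 − 24)²/24 = 9/24 = 0.3750
6: (32 − 24)²/24 = 64/24 = 2.6667
7: (26 − 24)²/24 = 4/24 = 0.1667
8: (17 − 24)²/24 = 49/24 = 2.0417
The largest term is for 1: 18.375.

1, 18.375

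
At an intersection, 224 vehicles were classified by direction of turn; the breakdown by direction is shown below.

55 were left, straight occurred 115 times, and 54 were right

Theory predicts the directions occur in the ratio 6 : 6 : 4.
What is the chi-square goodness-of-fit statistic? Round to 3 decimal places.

21.524

Ratio total = 16. Expected counts: 224×6/16 = 84, 224×6/16 = 84, 224×4/16 = 56.
cat           O        E   (O−E)²/E
left         55       84    10.0119
straight    115       84    11.4405
right        54       56     0.0714
Sum = 21.524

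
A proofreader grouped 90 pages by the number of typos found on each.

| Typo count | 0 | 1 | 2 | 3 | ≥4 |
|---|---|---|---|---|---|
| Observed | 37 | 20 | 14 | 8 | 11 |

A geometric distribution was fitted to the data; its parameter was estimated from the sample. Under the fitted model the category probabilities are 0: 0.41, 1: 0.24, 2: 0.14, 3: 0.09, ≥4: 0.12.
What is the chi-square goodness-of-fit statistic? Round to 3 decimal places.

Expected counts E_i = n·p_i: 90×0.41 = 36.9, 90×0.24 = 21.6, 90×0.14 = 12.6, 90×0.09 = 8.1, 90×0.12 = 10.8.
χ² = (37−36.9)²/36.9 + (20−21.6)²/21.6 + (14−12.6)²/12.6 + (8−8.1)²/8.1 + (11−10.8)²/10.8
   = 0.0003 + 0.1185 + 0.1556 + 0.0012 + 0.0037
Sum = 0.279

0.279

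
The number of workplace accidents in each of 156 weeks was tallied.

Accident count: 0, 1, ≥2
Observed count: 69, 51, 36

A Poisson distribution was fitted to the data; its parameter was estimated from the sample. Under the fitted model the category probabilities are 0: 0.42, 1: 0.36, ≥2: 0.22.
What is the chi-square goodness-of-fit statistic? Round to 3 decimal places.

Expected counts E_i = n·p_i: 156×0.42 = 65.52, 156×0.36 = 56.16, 156×0.22 = 34.32.
χ² = (69−65.52)²/65.52 + (51−56.16)²/56.16 + (36−34.32)²/34.32
   = 0.1848 + 0.4741 + 0.0822
Sum = 0.741

0.741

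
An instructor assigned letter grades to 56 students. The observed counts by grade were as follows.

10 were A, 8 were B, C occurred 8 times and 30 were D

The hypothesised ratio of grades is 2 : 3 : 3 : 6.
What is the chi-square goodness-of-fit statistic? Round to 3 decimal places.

4.667

Ratio total = 14. Expected counts: 56×2/14 = 8, 56×3/14 = 12, 56×3/14 = 12, 56×6/14 = 24.
cat         O        E   (O−E)²/E
A          10        8     0.5000
B           8       12     1.3333
C           8       12     1.3333
D          30       24     1.5000
Sum = 4.667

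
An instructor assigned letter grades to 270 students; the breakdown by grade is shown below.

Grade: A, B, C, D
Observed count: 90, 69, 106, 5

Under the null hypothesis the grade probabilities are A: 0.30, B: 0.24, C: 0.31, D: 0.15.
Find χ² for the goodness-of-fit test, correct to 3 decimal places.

38.331

Expected counts E_i = n·p_i: 270×0.30 = 81, 270×0.24 = 64.8, 270×0.31 = 83.7, 270×0.15 = 40.5.
A: (90 − 81)²/81 = 81/81 = 1.0000
B: (69 − 64.8)²/64.8 = 17.64/64.8 = 0.2722
C: (106 − 83.7)²/83.7 = 497.29/83.7 = 5.9413
D: (5 − 40.5)²/40.5 = 1260.25/40.5 = 31.1173
Sum = 38.331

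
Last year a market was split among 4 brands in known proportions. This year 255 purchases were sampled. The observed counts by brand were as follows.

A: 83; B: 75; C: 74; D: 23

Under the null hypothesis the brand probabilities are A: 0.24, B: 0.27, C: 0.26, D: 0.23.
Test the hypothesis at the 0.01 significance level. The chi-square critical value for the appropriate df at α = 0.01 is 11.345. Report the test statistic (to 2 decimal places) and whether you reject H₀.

Expected counts E_i = n·p_i: 255×0.24 = 61.2, 255×0.27 = 68.85, 255×0.26 = 66.3, 255×0.23 = 58.65.
χ² = (83−61.2)²/61.2 + (75−68.85)²/68.85 + (74−66.3)²/66.3 + (23−58.65)²/58.65
   = 7.765 + 0.549 + 0.894 + 21.670
Sum = 30.88
df = 3. Since 30.88 > 11.345, we reject H₀.

30.88; reject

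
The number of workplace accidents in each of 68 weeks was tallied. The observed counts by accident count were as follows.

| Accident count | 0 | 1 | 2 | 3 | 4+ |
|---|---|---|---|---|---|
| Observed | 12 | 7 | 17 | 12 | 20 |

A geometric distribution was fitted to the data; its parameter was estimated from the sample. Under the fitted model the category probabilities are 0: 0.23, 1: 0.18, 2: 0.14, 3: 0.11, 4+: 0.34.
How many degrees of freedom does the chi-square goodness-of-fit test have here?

There are k = 5 categories and 1 parameter estimated from the data, so df = 5 − 1 − 1 = 3.

3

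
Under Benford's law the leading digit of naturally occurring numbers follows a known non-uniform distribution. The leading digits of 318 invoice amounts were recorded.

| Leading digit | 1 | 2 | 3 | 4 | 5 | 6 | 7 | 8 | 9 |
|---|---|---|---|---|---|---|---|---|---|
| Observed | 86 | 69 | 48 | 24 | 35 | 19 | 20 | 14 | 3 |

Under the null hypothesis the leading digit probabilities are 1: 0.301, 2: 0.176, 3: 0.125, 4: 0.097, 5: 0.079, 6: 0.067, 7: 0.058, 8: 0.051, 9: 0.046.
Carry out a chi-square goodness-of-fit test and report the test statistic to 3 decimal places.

Expected counts E_i = n·p_i: 318×0.301 = 95.718, 318×0.176 = 55.968, 318×0.125 = 39.75, 318×0.097 = 30.846, 318×0.079 = 25.122, 318×0.067 = 21.306, 318×0.058 = 18.444, 318×0.051 = 16.218, 318×0.046 = 14.628.
1: (86 − 95.718)²/95.718 = 94.439524/95.718 = 0.9866
2: (69 − 55.968)²/55.968 = 169.833024/55.968 = 3.0345
3: (48 − 39.75)²/39.75 = 68.0625/39.75 = 1.7123
4: (24 − 30.846)²/30.846 = 46.867716/30.846 = 1.5194
5: (35 − 25.122)²/25.122 = 97.574884/25.122 = 3.8840
6: (19 − 21.306)²/21.306 = 5.317636/21.306 = 0.2496
7: (20 − 18.444)²/18.444 = 2.421136/18.444 = 0.1313
8: (14 − 16.218)²/16.218 = 4.919524/16.218 = 0.3033
9: (3 − 14.628)²/14.628 = 135.210384/14.628 = 9.2433
Sum = 21.064

21.064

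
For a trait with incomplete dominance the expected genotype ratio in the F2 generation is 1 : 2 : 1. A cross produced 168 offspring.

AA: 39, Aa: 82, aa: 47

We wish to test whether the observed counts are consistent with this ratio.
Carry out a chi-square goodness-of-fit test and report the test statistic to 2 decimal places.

0.86

Ratio total = 4. Expected counts: 168×1/4 = 42, 168×2/4 = 84, 168×1/4 = 42.
cat         O        E   (O−E)²/E
AA         39       42      0.214
Aa         82       84      0.048
aa         47       42      0.595
Sum = 0.86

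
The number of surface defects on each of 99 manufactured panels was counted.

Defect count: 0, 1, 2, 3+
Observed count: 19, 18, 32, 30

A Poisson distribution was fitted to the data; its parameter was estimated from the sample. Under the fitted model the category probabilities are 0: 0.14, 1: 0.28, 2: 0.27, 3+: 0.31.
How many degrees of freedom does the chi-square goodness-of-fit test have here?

There are k = 4 categories and 1 parameter estimated from the data, so df = 4 − 1 − 1 = 2.

2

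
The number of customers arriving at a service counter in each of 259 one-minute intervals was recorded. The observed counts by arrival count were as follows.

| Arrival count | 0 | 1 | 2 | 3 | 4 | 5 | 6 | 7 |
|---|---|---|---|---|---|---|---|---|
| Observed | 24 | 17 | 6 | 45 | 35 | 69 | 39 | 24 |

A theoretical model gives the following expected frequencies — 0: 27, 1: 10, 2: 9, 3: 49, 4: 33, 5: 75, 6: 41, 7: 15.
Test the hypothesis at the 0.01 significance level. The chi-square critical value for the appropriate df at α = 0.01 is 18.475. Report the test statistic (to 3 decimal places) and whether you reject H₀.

12.659; do not reject

0: (24 − 27)²/27 = 9/27 = 0.3333
1: (17 − 10)²/10 = 49/10 = 4.9000
2: (6 − 9)²/9 = 9/9 = 1.0000
3: (45 − 49)²/49 = 16/49 = 0.3265
4: (35 − 33)²/33 = 4/33 = 0.1212
5: (69 − 75)²/75 = 36/75 = 0.4800
6: (39 − 41)²/41 = 4/41 = 0.0976
7: (24 − 15)²/15 = 81/15 = 5.4000
Sum = 12.659
df = 7. Since 12.659 < 18.475, we do not reject H₀.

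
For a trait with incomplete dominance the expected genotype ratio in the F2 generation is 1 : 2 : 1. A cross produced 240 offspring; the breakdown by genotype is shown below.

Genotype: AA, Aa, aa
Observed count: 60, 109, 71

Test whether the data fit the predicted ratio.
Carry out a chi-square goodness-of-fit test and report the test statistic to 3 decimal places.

3.025

Ratio total = 4. Expected counts: 240×1/4 = 60, 240×2/4 = 120, 240×1/4 = 60.
cat         O        E   (O−E)²/E
AA         60       60     0.0000
Aa        109      120     1.0083
aa         71       60     2.0167
Sum = 3.025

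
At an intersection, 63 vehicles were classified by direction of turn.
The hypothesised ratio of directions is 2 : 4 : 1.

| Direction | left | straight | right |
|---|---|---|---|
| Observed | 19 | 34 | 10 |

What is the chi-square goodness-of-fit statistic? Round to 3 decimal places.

Ratio total = 7. Expected counts: 63×2/7 = 18, 63×4/7 = 36, 63×1/7 = 9.
left: (19 − 18)²/18 = 1/18 = 0.0556
straight: (34 − 36)²/36 = 4/36 = 0.1111
right: (10 − 9)²/9 = 1/9 = 0.1111
Sum = 0.278

0.278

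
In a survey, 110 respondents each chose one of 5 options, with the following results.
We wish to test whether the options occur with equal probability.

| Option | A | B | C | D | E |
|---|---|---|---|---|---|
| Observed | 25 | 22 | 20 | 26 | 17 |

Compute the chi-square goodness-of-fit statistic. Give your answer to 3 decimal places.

Expected count for each of the 5 categories: 110/5 = 22.
cat         O        E   (O−E)²/E
A          25       22     0.4091
B          22       22     0.0000
C          20       22     0.1818
D          26       22     0.7273
E          17       22     1.1364
Sum = 2.455

2.455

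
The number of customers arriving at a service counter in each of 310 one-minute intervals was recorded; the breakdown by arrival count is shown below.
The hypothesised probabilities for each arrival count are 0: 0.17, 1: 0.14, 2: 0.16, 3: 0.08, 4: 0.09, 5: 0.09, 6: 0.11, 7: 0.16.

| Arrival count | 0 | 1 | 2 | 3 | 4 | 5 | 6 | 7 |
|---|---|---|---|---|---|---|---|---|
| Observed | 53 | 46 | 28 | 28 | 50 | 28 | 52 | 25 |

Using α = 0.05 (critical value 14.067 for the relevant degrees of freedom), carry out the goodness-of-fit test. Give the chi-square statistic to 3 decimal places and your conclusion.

Expected counts E_i = n·p_i: 310×0.17 = 52.7, 310×0.14 = 43.4, 310×0.16 = 49.6, 310×0.08 = 24.8, 310×0.09 = 27.9, 310×0.09 = 27.9, 310×0.11 = 34.1, 310×0.16 = 49.6.
0: (53 − 52.7)²/52.7 = 0.09/52.7 = 0.0017
1: (46 − 43.4)²/43.4 = 6.76/43.4 = 0.1558
2: (28 − 49.6)²/49.6 = 466.56/49.6 = 9.4065
3: (28 − 24.8)²/24.8 = 10.24/24.8 = 0.4129
4: (50 − 27.9)²/27.9 = 488.41/27.9 = 17.5057
5: (28 − 27.9)²/27.9 = 0.01/27.9 = 0.0004
6: (52 − 34.1)²/34.1 = 320.41/34.1 = 9.3962
7: (25 − 49.6)²/49.6 = 605.16/49.6 = 12.2008
Sum = 49.080
df = 7. Since 49.080 > 14.067, we reject H₀.

49.080; reject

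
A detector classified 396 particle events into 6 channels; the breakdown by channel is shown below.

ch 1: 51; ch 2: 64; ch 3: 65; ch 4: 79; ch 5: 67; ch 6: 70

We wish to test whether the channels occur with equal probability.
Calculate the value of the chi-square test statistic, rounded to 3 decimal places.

6.303

Expected count for each of the 6 categories: 396/6 = 66.
ch 1: (51 − 66)²/66 = 225/66 = 3.4091
ch 2: (64 − 66)²/66 = 4/66 = 0.0606
ch 3: (65 − 66)²/66 = 1/66 = 0.0152
ch 4: (79 − 66)²/66 = 169/66 = 2.5606
ch 5: (67 − 66)²/66 = 1/66 = 0.0152
ch 6: (70 − 66)²/66 = 16/66 = 0.2424
Sum = 6.303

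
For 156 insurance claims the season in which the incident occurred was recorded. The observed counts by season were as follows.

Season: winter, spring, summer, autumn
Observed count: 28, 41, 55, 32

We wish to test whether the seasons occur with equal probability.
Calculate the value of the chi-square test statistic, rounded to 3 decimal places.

Expected count for each of the 4 categories: 156/4 = 39.
winter: (28 − 39)²/39 = 121/39 = 3.1026
spring: (41 − 39)²/39 = 4/39 = 0.1026
summer: (55 − 39)²/39 = 256/39 = 6.5641
autumn: (32 − 39)²/39 = 49/39 = 1.2564
Sum = 11.026

11.026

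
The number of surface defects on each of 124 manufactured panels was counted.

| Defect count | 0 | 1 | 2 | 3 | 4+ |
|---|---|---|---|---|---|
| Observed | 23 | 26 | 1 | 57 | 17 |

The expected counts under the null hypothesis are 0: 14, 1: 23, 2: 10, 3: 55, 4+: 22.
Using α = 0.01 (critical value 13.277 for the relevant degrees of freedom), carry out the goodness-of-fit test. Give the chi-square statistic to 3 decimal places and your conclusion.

15.486; reject

0: (23 − 14)²/14 = 81/14 = 5.7857
1: (26 − 23)²/23 = 9/23 = 0.3913
2: (1 − 10)²/10 = 81/10 = 8.1000
3: (57 − 55)²/55 = 4/55 = 0.0727
4+: (17 − 22)²/22 = 25/22 = 1.1364
Sum = 15.486
df = 4. Since 15.486 > 13.277, we reject H₀.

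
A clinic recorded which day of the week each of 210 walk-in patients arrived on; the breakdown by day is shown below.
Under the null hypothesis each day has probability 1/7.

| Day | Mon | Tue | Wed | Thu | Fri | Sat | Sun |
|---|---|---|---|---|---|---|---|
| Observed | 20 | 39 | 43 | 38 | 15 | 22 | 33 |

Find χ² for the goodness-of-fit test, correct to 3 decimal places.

23.733

Expected count for each of the 7 categories: 210/7 = 30.
χ² = (20−30)²/30 + (39−30)²/30 + (43−30)²/30 + (38−30)²/30 + (15−30)²/30 + (22−30)²/30 + (33−30)²/30
   = 3.3333 + 2.7000 + 5.6333 + 2.1333 + 7.5000 + 2.1333 + 0.3000
Sum = 23.733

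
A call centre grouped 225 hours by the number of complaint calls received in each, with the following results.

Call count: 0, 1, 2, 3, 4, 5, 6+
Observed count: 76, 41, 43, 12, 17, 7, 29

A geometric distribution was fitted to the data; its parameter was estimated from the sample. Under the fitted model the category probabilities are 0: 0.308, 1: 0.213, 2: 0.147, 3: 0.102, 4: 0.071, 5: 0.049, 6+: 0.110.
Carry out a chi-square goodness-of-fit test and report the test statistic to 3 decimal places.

12.116

Expected counts E_i = n·p_i: 225×0.308 = 69.3, 225×0.213 = 47.925, 225×0.147 = 33.075, 225×0.102 = 22.95, 225×0.071 = 15.975, 225×0.049 = 11.025, 225×0.110 = 24.75.
cat         O        E   (O−E)²/E
0          76     69.3     0.6478
1          41   47.925     1.0006
2          43   33.075     2.9783
3          12    22.95     5.2245
4          17   15.975     0.0658
5           7   11.025     1.4694
6+         29    24.75     0.7298
Sum = 12.116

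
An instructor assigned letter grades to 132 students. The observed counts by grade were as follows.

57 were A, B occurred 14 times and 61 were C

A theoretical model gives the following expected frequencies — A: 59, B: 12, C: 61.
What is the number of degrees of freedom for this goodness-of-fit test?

2

There are k = 3 categories and no parameters were estimated from the data, so df = 3 − 1 = 2.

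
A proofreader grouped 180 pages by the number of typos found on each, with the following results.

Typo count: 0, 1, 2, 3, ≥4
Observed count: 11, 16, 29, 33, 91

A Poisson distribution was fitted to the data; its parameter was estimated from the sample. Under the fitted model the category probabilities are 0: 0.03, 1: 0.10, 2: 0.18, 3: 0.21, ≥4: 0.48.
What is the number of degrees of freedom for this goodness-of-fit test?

There are k = 5 categories and 1 parameter estimated from the data, so df = 5 − 1 − 1 = 3.

3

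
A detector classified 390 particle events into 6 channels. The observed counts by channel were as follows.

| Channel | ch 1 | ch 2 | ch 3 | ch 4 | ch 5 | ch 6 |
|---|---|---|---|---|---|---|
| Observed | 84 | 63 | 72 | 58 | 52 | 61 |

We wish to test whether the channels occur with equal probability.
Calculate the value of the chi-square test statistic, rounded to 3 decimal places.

9.969

Expected count for each of the 6 categories: 390/6 = 65.
cat         O        E   (O−E)²/E
ch 1       84       65     5.5538
ch 2       63       65     0.0615
ch 3       72       65     0.7538
ch 4       58       65     0.7538
ch 5       52       65     2.6000
ch 6       61       65     0.2462
Sum = 9.969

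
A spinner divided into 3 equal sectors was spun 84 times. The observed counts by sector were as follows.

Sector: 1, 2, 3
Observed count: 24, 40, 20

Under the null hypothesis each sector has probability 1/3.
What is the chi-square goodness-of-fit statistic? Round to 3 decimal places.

Expected count for each of the 3 categories: 84/3 = 28.
cat         O        E   (O−E)²/E
1          24       28     0.5714
2          40       28     5.1429
3          20       28     2.2857
Sum = 8.000

8.000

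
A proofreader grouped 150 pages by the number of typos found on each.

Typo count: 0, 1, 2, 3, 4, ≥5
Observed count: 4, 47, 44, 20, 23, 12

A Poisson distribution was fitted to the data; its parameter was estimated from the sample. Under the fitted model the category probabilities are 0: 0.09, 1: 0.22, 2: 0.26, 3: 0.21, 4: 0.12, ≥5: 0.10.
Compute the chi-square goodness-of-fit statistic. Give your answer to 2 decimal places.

19.45

Expected counts E_i = n·p_i: 150×0.09 = 13.5, 150×0.22 = 33, 150×0.26 = 39, 150×0.21 = 31.5, 150×0.12 = 18, 150×0.10 = 15.
χ² = (4−13.5)²/13.5 + (47−33)²/33 + (44−39)²/39 + (20−31.5)²/31.5 + (23−18)²/18 + (12−15)²/15
   = 6.685 + 5.939 + 0.641 + 4.198 + 1.389 + 0.600
Sum = 19.45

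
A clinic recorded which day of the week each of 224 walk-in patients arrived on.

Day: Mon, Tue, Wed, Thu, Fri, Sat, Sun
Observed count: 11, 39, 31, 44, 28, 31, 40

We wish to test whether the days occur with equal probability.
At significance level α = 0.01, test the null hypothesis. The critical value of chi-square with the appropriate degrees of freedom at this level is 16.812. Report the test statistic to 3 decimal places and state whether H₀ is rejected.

Expected count for each of the 7 categories: 224/7 = 32.
cat         O        E   (O−E)²/E
Mon        11       32    13.7813
Tue        39       32     1.5313
Wed        31       32     0.0313
Thu        44       32     4.5000
Fri        28       32     0.5000
Sat        31       32     0.0313
Sun        40       32     2.0000
Sum = 22.375
df = 6. Since 22.375 > 16.812, we reject H₀.

22.375; reject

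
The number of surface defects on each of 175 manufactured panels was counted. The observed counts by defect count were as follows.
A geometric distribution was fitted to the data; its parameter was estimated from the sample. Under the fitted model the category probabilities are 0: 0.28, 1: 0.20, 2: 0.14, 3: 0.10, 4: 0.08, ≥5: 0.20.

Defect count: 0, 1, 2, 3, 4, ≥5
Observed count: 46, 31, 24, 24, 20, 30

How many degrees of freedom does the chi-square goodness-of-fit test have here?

There are k = 6 categories and 1 parameter estimated from the data, so df = 6 − 1 − 1 = 4.

4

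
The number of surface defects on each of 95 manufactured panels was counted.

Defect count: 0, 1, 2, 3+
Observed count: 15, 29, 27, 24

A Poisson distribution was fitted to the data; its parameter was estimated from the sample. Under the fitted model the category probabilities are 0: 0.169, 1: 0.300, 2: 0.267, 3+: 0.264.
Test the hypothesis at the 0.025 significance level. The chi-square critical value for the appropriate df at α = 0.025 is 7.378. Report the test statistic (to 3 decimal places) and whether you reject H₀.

Expected counts E_i = n·p_i: 95×0.169 = 16.055, 95×0.300 = 28.5, 95×0.267 = 25.365, 95×0.264 = 25.08.
0: (15 − 16.055)²/16.055 = 1.113025/16.055 = 0.0693
1: (29 − 28.5)²/28.5 = 0.25/28.5 = 0.0088
2: (27 − 25.365)²/25.365 = 2.673225/25.365 = 0.1054
3+: (24 − 25.08)²/25.08 = 1.1664/25.08 = 0.0465
Sum = 0.230
df = 2. Since 0.230 < 7.378, we do not reject H₀.

0.230; do not reject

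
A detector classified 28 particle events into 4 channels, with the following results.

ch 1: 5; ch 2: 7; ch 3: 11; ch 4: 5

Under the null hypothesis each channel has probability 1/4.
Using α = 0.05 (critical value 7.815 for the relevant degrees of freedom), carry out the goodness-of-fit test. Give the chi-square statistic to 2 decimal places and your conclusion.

3.43; do not reject

Expected count for each of the 4 categories: 28/4 = 7.
ch 1: (5 − 7)²/7 = 4/7 = 0.571
ch 2: (7 − 7)²/7 = 0/7 = 0.000
ch 3: (11 − 7)²/7 = 16/7 = 2.286
ch 4: (5 − 7)²/7 = 4/7 = 0.571
Sum = 3.43
df = 3. Since 3.43 < 7.815, we do not reject H₀.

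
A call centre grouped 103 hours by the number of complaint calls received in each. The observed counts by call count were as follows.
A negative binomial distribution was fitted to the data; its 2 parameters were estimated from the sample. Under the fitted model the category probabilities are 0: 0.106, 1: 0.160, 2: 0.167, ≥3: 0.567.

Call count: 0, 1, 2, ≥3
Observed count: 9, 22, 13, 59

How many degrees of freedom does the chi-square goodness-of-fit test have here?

1

There are k = 4 categories and 2 parameters estimated from the data, so df = 4 − 1 − 2 = 1.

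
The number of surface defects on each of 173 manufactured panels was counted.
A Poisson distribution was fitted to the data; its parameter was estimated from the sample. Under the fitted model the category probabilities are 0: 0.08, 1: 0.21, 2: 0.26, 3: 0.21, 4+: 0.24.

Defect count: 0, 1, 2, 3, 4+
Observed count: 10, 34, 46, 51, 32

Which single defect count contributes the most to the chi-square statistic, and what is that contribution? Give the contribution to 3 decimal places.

3, 5.924

Expected counts E_i = n·p_i: 173×0.08 = 13.84, 173×0.21 = 36.33, 173×0.26 = 44.98, 173×0.21 = 36.33, 173×0.24 = 41.52.
0: (10 − 13.84)²/13.84 = 14.7456/13.84 = 1.0654
1: (34 − 36.33)²/36.33 = 5.4289/36.33 = 0.1494
2: (46 − 44.98)²/44.98 = 1.0404/44.98 = 0.0231
3: (51 − 36.33)²/36.33 = 215.2089/36.33 = 5.9237
4+: (32 − 41.52)²/41.52 = 90.6304/41.52 = 2.1828
The largest term is for 3: 5.924.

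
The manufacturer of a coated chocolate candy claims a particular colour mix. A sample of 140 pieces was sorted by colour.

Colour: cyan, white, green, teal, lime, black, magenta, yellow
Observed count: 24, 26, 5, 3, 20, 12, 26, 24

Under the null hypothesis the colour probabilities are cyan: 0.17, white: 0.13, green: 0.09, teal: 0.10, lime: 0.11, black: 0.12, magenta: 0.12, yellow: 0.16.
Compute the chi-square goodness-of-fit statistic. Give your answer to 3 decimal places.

Expected counts E_i = n·p_i: 140×0.17 = 23.8, 140×0.13 = 18.2, 140×0.09 = 12.6, 140×0.10 = 14, 140×0.11 = 15.4, 140×0.12 = 16.8, 140×0.12 = 16.8, 140×0.16 = 22.4.
χ² = (24−23.8)²/23.8 + (26−18.2)²/18.2 + (5−12.6)²/12.6 + (3−14)²/14 + (20−15.4)²/15.4 + (12−16.8)²/16.8 + (26−16.8)²/16.8 + (24−22.4)²/22.4
   = 0.0017 + 3.3429 + 4.5841 + 8.6429 + 1.3740 + 1.3714 + 5.0381 + 0.1143
Sum = 24.469

24.469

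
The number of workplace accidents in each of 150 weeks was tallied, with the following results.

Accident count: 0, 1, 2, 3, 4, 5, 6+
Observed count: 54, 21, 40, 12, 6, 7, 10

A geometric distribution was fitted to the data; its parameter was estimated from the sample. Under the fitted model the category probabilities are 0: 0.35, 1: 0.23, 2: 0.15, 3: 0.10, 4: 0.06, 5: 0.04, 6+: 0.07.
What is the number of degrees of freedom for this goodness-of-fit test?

5

There are k = 7 categories and 1 parameter estimated from the data, so df = 7 − 1 − 1 = 5.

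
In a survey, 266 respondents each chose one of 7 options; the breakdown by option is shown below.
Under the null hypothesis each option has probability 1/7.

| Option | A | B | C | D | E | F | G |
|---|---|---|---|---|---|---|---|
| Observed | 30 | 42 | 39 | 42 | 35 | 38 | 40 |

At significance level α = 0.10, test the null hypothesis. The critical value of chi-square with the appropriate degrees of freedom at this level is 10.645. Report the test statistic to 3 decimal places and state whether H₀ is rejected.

2.895; do not reject

Expected count for each of the 7 categories: 266/7 = 38.
A: (30 − 38)²/38 = 64/38 = 1.6842
B: (42 − 38)²/38 = 16/38 = 0.4211
C: (39 − 38)²/38 = 1/38 = 0.0263
D: (42 − 38)²/38 = 16/38 = 0.4211
E: (35 − 38)²/38 = 9/38 = 0.2368
F: (38 − 38)²/38 = 0/38 = 0.0000
G: (40 − 38)²/38 = 4/38 = 0.1053
Sum = 2.895
df = 6. Since 2.895 < 10.645, we do not reject H₀.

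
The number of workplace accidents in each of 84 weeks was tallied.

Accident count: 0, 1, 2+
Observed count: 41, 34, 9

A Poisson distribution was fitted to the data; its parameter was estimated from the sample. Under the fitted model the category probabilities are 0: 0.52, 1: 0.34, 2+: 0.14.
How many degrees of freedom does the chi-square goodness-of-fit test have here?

1

There are k = 3 categories and 1 parameter estimated from the data, so df = 3 − 1 − 1 = 1.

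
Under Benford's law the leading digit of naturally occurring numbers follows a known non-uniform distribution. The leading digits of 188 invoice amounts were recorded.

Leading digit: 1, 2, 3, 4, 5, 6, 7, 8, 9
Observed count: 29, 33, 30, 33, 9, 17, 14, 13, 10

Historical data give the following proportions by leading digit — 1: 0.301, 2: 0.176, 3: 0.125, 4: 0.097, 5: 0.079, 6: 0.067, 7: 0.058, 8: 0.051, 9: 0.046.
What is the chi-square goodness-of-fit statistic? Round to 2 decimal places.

Expected counts E_i = n·p_i: 188×0.301 = 56.588, 188×0.176 = 33.088, 188×0.125 = 23.5, 188×0.097 = 18.236, 188×0.079 = 14.852, 188×0.067 = 12.596, 188×0.058 = 10.904, 188×0.051 = 9.588, 188×0.046 = 8.648.
1: (29 − 56.588)²/56.588 = 761.097744/56.588 = 13.450
2: (33 − 33.088)²/33.088 = 0.007744/33.088 = 0.000
3: (30 − 23.5)²/23.5 = 42.25/23.5 = 1.798
4: (33 − 18.236)²/18.236 = 217.975696/18.236 = 11.953
5: (9 − 14.852)²/14.852 = 34.245904/14.852 = 2.306
6: (17 − 12.596)²/12.596 = 19.395216/12.596 = 1.540
7: (14 − 10.904)²/10.904 = 9.585216/10.904 = 0.879
8: (13 − 9.588)²/9.588 = 11.641744/9.588 = 1.214
9: (10 − 8.648)²/8.648 = 1.827904/8.648 = 0.211
Sum = 33.35

33.35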